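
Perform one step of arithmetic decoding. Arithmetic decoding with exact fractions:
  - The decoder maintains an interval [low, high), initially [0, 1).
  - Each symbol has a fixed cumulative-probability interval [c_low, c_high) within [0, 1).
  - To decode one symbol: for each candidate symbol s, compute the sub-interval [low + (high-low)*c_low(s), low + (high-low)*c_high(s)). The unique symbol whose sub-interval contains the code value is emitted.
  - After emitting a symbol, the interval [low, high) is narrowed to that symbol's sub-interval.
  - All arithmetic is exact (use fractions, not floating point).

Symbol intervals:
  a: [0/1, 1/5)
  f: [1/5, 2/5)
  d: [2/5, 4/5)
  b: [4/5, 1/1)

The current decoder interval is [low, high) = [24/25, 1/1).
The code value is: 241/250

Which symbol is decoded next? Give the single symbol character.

Interval width = high − low = 1/1 − 24/25 = 1/25
Scaled code = (code − low) / width = (241/250 − 24/25) / 1/25 = 1/10
  a: [0/1, 1/5) ← scaled code falls here ✓
  f: [1/5, 2/5) 
  d: [2/5, 4/5) 
  b: [4/5, 1/1) 

Answer: a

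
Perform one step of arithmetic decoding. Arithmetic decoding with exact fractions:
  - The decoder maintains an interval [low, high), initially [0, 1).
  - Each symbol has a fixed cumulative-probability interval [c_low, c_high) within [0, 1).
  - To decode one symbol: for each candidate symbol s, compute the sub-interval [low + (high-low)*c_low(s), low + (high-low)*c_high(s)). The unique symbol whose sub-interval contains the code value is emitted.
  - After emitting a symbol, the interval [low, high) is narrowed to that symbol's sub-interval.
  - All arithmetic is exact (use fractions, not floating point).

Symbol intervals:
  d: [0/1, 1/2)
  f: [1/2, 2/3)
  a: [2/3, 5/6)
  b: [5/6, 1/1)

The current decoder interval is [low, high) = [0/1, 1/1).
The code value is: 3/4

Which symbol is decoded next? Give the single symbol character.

Interval width = high − low = 1/1 − 0/1 = 1/1
Scaled code = (code − low) / width = (3/4 − 0/1) / 1/1 = 3/4
  d: [0/1, 1/2) 
  f: [1/2, 2/3) 
  a: [2/3, 5/6) ← scaled code falls here ✓
  b: [5/6, 1/1) 

Answer: a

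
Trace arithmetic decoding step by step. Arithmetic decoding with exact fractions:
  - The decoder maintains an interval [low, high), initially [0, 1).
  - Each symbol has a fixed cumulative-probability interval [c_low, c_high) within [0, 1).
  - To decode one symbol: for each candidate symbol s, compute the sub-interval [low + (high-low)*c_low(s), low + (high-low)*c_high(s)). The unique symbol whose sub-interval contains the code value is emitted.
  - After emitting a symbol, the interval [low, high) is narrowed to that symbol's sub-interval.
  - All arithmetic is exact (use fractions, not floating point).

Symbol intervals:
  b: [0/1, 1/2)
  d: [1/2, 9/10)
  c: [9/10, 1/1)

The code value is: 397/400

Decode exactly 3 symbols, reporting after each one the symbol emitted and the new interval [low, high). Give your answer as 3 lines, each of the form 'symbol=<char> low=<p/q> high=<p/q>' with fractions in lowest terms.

Answer: symbol=c low=9/10 high=1/1
symbol=c low=99/100 high=1/1
symbol=b low=99/100 high=199/200

Derivation:
Step 1: interval [0/1, 1/1), width = 1/1 - 0/1 = 1/1
  'b': [0/1 + 1/1*0/1, 0/1 + 1/1*1/2) = [0/1, 1/2)
  'd': [0/1 + 1/1*1/2, 0/1 + 1/1*9/10) = [1/2, 9/10)
  'c': [0/1 + 1/1*9/10, 0/1 + 1/1*1/1) = [9/10, 1/1) <- contains code 397/400
  emit 'c', narrow to [9/10, 1/1)
Step 2: interval [9/10, 1/1), width = 1/1 - 9/10 = 1/10
  'b': [9/10 + 1/10*0/1, 9/10 + 1/10*1/2) = [9/10, 19/20)
  'd': [9/10 + 1/10*1/2, 9/10 + 1/10*9/10) = [19/20, 99/100)
  'c': [9/10 + 1/10*9/10, 9/10 + 1/10*1/1) = [99/100, 1/1) <- contains code 397/400
  emit 'c', narrow to [99/100, 1/1)
Step 3: interval [99/100, 1/1), width = 1/1 - 99/100 = 1/100
  'b': [99/100 + 1/100*0/1, 99/100 + 1/100*1/2) = [99/100, 199/200) <- contains code 397/400
  'd': [99/100 + 1/100*1/2, 99/100 + 1/100*9/10) = [199/200, 999/1000)
  'c': [99/100 + 1/100*9/10, 99/100 + 1/100*1/1) = [999/1000, 1/1)
  emit 'b', narrow to [99/100, 199/200)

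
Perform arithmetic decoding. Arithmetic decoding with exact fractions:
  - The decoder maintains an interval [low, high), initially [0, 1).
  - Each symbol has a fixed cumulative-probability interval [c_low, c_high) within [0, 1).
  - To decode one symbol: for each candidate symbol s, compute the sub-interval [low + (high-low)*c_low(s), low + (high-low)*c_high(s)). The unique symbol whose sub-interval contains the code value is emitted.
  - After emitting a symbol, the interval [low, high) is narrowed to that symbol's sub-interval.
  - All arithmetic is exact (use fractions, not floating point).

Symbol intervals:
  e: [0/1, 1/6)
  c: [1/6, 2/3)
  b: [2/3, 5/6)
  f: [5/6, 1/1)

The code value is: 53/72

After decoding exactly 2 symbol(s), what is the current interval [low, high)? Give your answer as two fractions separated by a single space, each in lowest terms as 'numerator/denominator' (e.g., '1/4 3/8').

Answer: 25/36 7/9

Derivation:
Step 1: interval [0/1, 1/1), width = 1/1 - 0/1 = 1/1
  'e': [0/1 + 1/1*0/1, 0/1 + 1/1*1/6) = [0/1, 1/6)
  'c': [0/1 + 1/1*1/6, 0/1 + 1/1*2/3) = [1/6, 2/3)
  'b': [0/1 + 1/1*2/3, 0/1 + 1/1*5/6) = [2/3, 5/6) <- contains code 53/72
  'f': [0/1 + 1/1*5/6, 0/1 + 1/1*1/1) = [5/6, 1/1)
  emit 'b', narrow to [2/3, 5/6)
Step 2: interval [2/3, 5/6), width = 5/6 - 2/3 = 1/6
  'e': [2/3 + 1/6*0/1, 2/3 + 1/6*1/6) = [2/3, 25/36)
  'c': [2/3 + 1/6*1/6, 2/3 + 1/6*2/3) = [25/36, 7/9) <- contains code 53/72
  'b': [2/3 + 1/6*2/3, 2/3 + 1/6*5/6) = [7/9, 29/36)
  'f': [2/3 + 1/6*5/6, 2/3 + 1/6*1/1) = [29/36, 5/6)
  emit 'c', narrow to [25/36, 7/9)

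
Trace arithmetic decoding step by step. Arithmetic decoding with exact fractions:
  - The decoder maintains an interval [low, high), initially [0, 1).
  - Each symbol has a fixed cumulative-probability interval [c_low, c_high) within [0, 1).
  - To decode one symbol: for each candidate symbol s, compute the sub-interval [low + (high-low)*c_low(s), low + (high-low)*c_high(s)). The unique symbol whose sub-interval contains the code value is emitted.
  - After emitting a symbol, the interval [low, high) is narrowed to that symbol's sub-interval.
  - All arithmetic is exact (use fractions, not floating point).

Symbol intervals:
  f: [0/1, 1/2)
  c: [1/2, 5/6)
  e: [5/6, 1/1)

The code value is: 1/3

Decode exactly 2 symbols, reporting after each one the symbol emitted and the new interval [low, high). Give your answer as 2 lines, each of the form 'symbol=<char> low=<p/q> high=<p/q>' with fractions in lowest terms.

Answer: symbol=f low=0/1 high=1/2
symbol=c low=1/4 high=5/12

Derivation:
Step 1: interval [0/1, 1/1), width = 1/1 - 0/1 = 1/1
  'f': [0/1 + 1/1*0/1, 0/1 + 1/1*1/2) = [0/1, 1/2) <- contains code 1/3
  'c': [0/1 + 1/1*1/2, 0/1 + 1/1*5/6) = [1/2, 5/6)
  'e': [0/1 + 1/1*5/6, 0/1 + 1/1*1/1) = [5/6, 1/1)
  emit 'f', narrow to [0/1, 1/2)
Step 2: interval [0/1, 1/2), width = 1/2 - 0/1 = 1/2
  'f': [0/1 + 1/2*0/1, 0/1 + 1/2*1/2) = [0/1, 1/4)
  'c': [0/1 + 1/2*1/2, 0/1 + 1/2*5/6) = [1/4, 5/12) <- contains code 1/3
  'e': [0/1 + 1/2*5/6, 0/1 + 1/2*1/1) = [5/12, 1/2)
  emit 'c', narrow to [1/4, 5/12)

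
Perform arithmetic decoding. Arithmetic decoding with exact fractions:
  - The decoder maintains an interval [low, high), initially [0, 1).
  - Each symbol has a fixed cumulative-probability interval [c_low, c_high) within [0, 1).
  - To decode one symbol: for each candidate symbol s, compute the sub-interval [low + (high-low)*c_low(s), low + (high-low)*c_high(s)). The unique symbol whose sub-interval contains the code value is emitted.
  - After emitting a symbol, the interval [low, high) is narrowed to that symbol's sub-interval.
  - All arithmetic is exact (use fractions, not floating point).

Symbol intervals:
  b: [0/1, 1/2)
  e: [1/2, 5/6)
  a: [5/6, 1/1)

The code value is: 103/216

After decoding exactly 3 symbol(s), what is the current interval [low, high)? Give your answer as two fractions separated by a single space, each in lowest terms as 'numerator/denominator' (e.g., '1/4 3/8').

Answer: 11/24 35/72

Derivation:
Step 1: interval [0/1, 1/1), width = 1/1 - 0/1 = 1/1
  'b': [0/1 + 1/1*0/1, 0/1 + 1/1*1/2) = [0/1, 1/2) <- contains code 103/216
  'e': [0/1 + 1/1*1/2, 0/1 + 1/1*5/6) = [1/2, 5/6)
  'a': [0/1 + 1/1*5/6, 0/1 + 1/1*1/1) = [5/6, 1/1)
  emit 'b', narrow to [0/1, 1/2)
Step 2: interval [0/1, 1/2), width = 1/2 - 0/1 = 1/2
  'b': [0/1 + 1/2*0/1, 0/1 + 1/2*1/2) = [0/1, 1/4)
  'e': [0/1 + 1/2*1/2, 0/1 + 1/2*5/6) = [1/4, 5/12)
  'a': [0/1 + 1/2*5/6, 0/1 + 1/2*1/1) = [5/12, 1/2) <- contains code 103/216
  emit 'a', narrow to [5/12, 1/2)
Step 3: interval [5/12, 1/2), width = 1/2 - 5/12 = 1/12
  'b': [5/12 + 1/12*0/1, 5/12 + 1/12*1/2) = [5/12, 11/24)
  'e': [5/12 + 1/12*1/2, 5/12 + 1/12*5/6) = [11/24, 35/72) <- contains code 103/216
  'a': [5/12 + 1/12*5/6, 5/12 + 1/12*1/1) = [35/72, 1/2)
  emit 'e', narrow to [11/24, 35/72)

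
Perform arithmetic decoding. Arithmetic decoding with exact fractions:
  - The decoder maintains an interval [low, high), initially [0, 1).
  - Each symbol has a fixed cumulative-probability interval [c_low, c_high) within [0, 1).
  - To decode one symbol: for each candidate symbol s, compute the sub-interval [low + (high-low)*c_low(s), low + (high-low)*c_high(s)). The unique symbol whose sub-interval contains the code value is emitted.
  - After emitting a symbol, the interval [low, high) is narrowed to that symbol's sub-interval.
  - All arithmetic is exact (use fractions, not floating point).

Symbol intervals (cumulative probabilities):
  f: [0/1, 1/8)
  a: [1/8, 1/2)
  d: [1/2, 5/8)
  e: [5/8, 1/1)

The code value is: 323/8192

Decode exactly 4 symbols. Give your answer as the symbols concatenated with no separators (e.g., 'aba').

Step 1: interval [0/1, 1/1), width = 1/1 - 0/1 = 1/1
  'f': [0/1 + 1/1*0/1, 0/1 + 1/1*1/8) = [0/1, 1/8) <- contains code 323/8192
  'a': [0/1 + 1/1*1/8, 0/1 + 1/1*1/2) = [1/8, 1/2)
  'd': [0/1 + 1/1*1/2, 0/1 + 1/1*5/8) = [1/2, 5/8)
  'e': [0/1 + 1/1*5/8, 0/1 + 1/1*1/1) = [5/8, 1/1)
  emit 'f', narrow to [0/1, 1/8)
Step 2: interval [0/1, 1/8), width = 1/8 - 0/1 = 1/8
  'f': [0/1 + 1/8*0/1, 0/1 + 1/8*1/8) = [0/1, 1/64)
  'a': [0/1 + 1/8*1/8, 0/1 + 1/8*1/2) = [1/64, 1/16) <- contains code 323/8192
  'd': [0/1 + 1/8*1/2, 0/1 + 1/8*5/8) = [1/16, 5/64)
  'e': [0/1 + 1/8*5/8, 0/1 + 1/8*1/1) = [5/64, 1/8)
  emit 'a', narrow to [1/64, 1/16)
Step 3: interval [1/64, 1/16), width = 1/16 - 1/64 = 3/64
  'f': [1/64 + 3/64*0/1, 1/64 + 3/64*1/8) = [1/64, 11/512)
  'a': [1/64 + 3/64*1/8, 1/64 + 3/64*1/2) = [11/512, 5/128)
  'd': [1/64 + 3/64*1/2, 1/64 + 3/64*5/8) = [5/128, 23/512) <- contains code 323/8192
  'e': [1/64 + 3/64*5/8, 1/64 + 3/64*1/1) = [23/512, 1/16)
  emit 'd', narrow to [5/128, 23/512)
Step 4: interval [5/128, 23/512), width = 23/512 - 5/128 = 3/512
  'f': [5/128 + 3/512*0/1, 5/128 + 3/512*1/8) = [5/128, 163/4096) <- contains code 323/8192
  'a': [5/128 + 3/512*1/8, 5/128 + 3/512*1/2) = [163/4096, 43/1024)
  'd': [5/128 + 3/512*1/2, 5/128 + 3/512*5/8) = [43/1024, 175/4096)
  'e': [5/128 + 3/512*5/8, 5/128 + 3/512*1/1) = [175/4096, 23/512)
  emit 'f', narrow to [5/128, 163/4096)

Answer: fadf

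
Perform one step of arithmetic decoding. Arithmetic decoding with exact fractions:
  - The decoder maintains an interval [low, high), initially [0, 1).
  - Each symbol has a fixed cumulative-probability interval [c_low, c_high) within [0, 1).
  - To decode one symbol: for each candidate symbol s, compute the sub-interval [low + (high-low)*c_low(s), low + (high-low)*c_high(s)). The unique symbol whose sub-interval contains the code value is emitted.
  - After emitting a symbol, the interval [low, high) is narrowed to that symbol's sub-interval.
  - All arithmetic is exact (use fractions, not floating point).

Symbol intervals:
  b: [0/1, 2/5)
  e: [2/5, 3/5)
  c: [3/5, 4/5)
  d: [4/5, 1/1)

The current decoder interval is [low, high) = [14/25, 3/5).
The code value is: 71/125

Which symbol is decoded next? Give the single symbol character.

Interval width = high − low = 3/5 − 14/25 = 1/25
Scaled code = (code − low) / width = (71/125 − 14/25) / 1/25 = 1/5
  b: [0/1, 2/5) ← scaled code falls here ✓
  e: [2/5, 3/5) 
  c: [3/5, 4/5) 
  d: [4/5, 1/1) 

Answer: b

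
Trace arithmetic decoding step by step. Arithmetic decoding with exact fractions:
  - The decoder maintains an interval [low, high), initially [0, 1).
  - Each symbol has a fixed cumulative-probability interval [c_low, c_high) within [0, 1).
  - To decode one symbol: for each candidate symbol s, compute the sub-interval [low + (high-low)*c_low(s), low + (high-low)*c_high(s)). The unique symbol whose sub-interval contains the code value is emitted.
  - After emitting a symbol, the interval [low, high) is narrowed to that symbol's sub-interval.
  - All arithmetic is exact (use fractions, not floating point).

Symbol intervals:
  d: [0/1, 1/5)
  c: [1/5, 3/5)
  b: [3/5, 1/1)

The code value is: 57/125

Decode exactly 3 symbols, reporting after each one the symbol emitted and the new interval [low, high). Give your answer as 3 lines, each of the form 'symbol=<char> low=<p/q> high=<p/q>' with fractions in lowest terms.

Step 1: interval [0/1, 1/1), width = 1/1 - 0/1 = 1/1
  'd': [0/1 + 1/1*0/1, 0/1 + 1/1*1/5) = [0/1, 1/5)
  'c': [0/1 + 1/1*1/5, 0/1 + 1/1*3/5) = [1/5, 3/5) <- contains code 57/125
  'b': [0/1 + 1/1*3/5, 0/1 + 1/1*1/1) = [3/5, 1/1)
  emit 'c', narrow to [1/5, 3/5)
Step 2: interval [1/5, 3/5), width = 3/5 - 1/5 = 2/5
  'd': [1/5 + 2/5*0/1, 1/5 + 2/5*1/5) = [1/5, 7/25)
  'c': [1/5 + 2/5*1/5, 1/5 + 2/5*3/5) = [7/25, 11/25)
  'b': [1/5 + 2/5*3/5, 1/5 + 2/5*1/1) = [11/25, 3/5) <- contains code 57/125
  emit 'b', narrow to [11/25, 3/5)
Step 3: interval [11/25, 3/5), width = 3/5 - 11/25 = 4/25
  'd': [11/25 + 4/25*0/1, 11/25 + 4/25*1/5) = [11/25, 59/125) <- contains code 57/125
  'c': [11/25 + 4/25*1/5, 11/25 + 4/25*3/5) = [59/125, 67/125)
  'b': [11/25 + 4/25*3/5, 11/25 + 4/25*1/1) = [67/125, 3/5)
  emit 'd', narrow to [11/25, 59/125)

Answer: symbol=c low=1/5 high=3/5
symbol=b low=11/25 high=3/5
symbol=d low=11/25 high=59/125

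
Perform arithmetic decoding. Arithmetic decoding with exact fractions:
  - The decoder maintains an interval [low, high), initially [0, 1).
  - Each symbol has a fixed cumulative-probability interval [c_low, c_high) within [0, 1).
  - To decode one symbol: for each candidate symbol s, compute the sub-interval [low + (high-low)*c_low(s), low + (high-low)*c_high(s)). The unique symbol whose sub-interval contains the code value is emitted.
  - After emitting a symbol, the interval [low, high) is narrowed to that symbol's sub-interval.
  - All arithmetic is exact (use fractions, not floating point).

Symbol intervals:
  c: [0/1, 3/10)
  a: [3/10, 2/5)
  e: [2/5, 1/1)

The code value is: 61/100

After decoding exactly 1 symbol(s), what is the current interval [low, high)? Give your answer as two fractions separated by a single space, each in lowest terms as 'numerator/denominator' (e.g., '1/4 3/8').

Answer: 2/5 1/1

Derivation:
Step 1: interval [0/1, 1/1), width = 1/1 - 0/1 = 1/1
  'c': [0/1 + 1/1*0/1, 0/1 + 1/1*3/10) = [0/1, 3/10)
  'a': [0/1 + 1/1*3/10, 0/1 + 1/1*2/5) = [3/10, 2/5)
  'e': [0/1 + 1/1*2/5, 0/1 + 1/1*1/1) = [2/5, 1/1) <- contains code 61/100
  emit 'e', narrow to [2/5, 1/1)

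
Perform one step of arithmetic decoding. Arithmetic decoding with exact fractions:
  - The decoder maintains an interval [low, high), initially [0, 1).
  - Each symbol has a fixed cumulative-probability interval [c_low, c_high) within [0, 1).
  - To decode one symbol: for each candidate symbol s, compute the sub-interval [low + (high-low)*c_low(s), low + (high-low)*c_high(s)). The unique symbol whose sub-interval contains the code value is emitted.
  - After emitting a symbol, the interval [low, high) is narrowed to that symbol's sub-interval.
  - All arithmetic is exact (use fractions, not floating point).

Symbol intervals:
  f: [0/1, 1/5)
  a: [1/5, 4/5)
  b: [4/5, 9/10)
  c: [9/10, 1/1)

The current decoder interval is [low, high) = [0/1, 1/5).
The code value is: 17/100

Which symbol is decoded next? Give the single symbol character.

Answer: b

Derivation:
Interval width = high − low = 1/5 − 0/1 = 1/5
Scaled code = (code − low) / width = (17/100 − 0/1) / 1/5 = 17/20
  f: [0/1, 1/5) 
  a: [1/5, 4/5) 
  b: [4/5, 9/10) ← scaled code falls here ✓
  c: [9/10, 1/1) 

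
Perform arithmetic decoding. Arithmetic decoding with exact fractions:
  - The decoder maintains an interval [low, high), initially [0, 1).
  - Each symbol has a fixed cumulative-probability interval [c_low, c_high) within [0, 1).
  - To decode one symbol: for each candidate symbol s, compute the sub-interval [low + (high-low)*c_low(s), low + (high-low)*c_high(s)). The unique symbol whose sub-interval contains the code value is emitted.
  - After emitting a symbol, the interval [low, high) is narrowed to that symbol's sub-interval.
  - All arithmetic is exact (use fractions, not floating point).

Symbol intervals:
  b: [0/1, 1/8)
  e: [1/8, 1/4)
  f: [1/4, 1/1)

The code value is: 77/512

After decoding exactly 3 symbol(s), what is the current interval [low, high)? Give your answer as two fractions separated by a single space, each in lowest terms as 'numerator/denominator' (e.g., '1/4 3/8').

Step 1: interval [0/1, 1/1), width = 1/1 - 0/1 = 1/1
  'b': [0/1 + 1/1*0/1, 0/1 + 1/1*1/8) = [0/1, 1/8)
  'e': [0/1 + 1/1*1/8, 0/1 + 1/1*1/4) = [1/8, 1/4) <- contains code 77/512
  'f': [0/1 + 1/1*1/4, 0/1 + 1/1*1/1) = [1/4, 1/1)
  emit 'e', narrow to [1/8, 1/4)
Step 2: interval [1/8, 1/4), width = 1/4 - 1/8 = 1/8
  'b': [1/8 + 1/8*0/1, 1/8 + 1/8*1/8) = [1/8, 9/64)
  'e': [1/8 + 1/8*1/8, 1/8 + 1/8*1/4) = [9/64, 5/32) <- contains code 77/512
  'f': [1/8 + 1/8*1/4, 1/8 + 1/8*1/1) = [5/32, 1/4)
  emit 'e', narrow to [9/64, 5/32)
Step 3: interval [9/64, 5/32), width = 5/32 - 9/64 = 1/64
  'b': [9/64 + 1/64*0/1, 9/64 + 1/64*1/8) = [9/64, 73/512)
  'e': [9/64 + 1/64*1/8, 9/64 + 1/64*1/4) = [73/512, 37/256)
  'f': [9/64 + 1/64*1/4, 9/64 + 1/64*1/1) = [37/256, 5/32) <- contains code 77/512
  emit 'f', narrow to [37/256, 5/32)

Answer: 37/256 5/32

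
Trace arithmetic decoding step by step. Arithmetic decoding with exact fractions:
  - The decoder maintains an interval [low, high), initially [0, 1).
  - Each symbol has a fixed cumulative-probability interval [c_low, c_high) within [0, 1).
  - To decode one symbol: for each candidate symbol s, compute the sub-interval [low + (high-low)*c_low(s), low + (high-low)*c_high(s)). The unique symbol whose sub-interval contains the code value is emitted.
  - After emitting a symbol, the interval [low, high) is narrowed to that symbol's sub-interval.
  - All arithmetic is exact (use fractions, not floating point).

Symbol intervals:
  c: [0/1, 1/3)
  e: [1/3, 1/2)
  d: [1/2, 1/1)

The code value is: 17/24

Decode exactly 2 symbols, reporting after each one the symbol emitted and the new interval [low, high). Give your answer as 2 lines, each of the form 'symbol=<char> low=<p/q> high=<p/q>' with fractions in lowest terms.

Answer: symbol=d low=1/2 high=1/1
symbol=e low=2/3 high=3/4

Derivation:
Step 1: interval [0/1, 1/1), width = 1/1 - 0/1 = 1/1
  'c': [0/1 + 1/1*0/1, 0/1 + 1/1*1/3) = [0/1, 1/3)
  'e': [0/1 + 1/1*1/3, 0/1 + 1/1*1/2) = [1/3, 1/2)
  'd': [0/1 + 1/1*1/2, 0/1 + 1/1*1/1) = [1/2, 1/1) <- contains code 17/24
  emit 'd', narrow to [1/2, 1/1)
Step 2: interval [1/2, 1/1), width = 1/1 - 1/2 = 1/2
  'c': [1/2 + 1/2*0/1, 1/2 + 1/2*1/3) = [1/2, 2/3)
  'e': [1/2 + 1/2*1/3, 1/2 + 1/2*1/2) = [2/3, 3/4) <- contains code 17/24
  'd': [1/2 + 1/2*1/2, 1/2 + 1/2*1/1) = [3/4, 1/1)
  emit 'e', narrow to [2/3, 3/4)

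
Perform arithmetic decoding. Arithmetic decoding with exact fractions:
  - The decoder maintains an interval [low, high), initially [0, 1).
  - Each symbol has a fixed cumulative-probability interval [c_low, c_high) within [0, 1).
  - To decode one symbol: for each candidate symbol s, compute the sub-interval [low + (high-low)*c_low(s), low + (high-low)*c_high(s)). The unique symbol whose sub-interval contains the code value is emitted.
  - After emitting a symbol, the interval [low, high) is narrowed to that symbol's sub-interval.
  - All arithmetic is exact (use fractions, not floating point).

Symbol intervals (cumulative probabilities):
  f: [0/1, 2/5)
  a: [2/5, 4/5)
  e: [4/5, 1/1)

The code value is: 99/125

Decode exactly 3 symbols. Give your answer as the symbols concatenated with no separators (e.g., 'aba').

Answer: aee

Derivation:
Step 1: interval [0/1, 1/1), width = 1/1 - 0/1 = 1/1
  'f': [0/1 + 1/1*0/1, 0/1 + 1/1*2/5) = [0/1, 2/5)
  'a': [0/1 + 1/1*2/5, 0/1 + 1/1*4/5) = [2/5, 4/5) <- contains code 99/125
  'e': [0/1 + 1/1*4/5, 0/1 + 1/1*1/1) = [4/5, 1/1)
  emit 'a', narrow to [2/5, 4/5)
Step 2: interval [2/5, 4/5), width = 4/5 - 2/5 = 2/5
  'f': [2/5 + 2/5*0/1, 2/5 + 2/5*2/5) = [2/5, 14/25)
  'a': [2/5 + 2/5*2/5, 2/5 + 2/5*4/5) = [14/25, 18/25)
  'e': [2/5 + 2/5*4/5, 2/5 + 2/5*1/1) = [18/25, 4/5) <- contains code 99/125
  emit 'e', narrow to [18/25, 4/5)
Step 3: interval [18/25, 4/5), width = 4/5 - 18/25 = 2/25
  'f': [18/25 + 2/25*0/1, 18/25 + 2/25*2/5) = [18/25, 94/125)
  'a': [18/25 + 2/25*2/5, 18/25 + 2/25*4/5) = [94/125, 98/125)
  'e': [18/25 + 2/25*4/5, 18/25 + 2/25*1/1) = [98/125, 4/5) <- contains code 99/125
  emit 'e', narrow to [98/125, 4/5)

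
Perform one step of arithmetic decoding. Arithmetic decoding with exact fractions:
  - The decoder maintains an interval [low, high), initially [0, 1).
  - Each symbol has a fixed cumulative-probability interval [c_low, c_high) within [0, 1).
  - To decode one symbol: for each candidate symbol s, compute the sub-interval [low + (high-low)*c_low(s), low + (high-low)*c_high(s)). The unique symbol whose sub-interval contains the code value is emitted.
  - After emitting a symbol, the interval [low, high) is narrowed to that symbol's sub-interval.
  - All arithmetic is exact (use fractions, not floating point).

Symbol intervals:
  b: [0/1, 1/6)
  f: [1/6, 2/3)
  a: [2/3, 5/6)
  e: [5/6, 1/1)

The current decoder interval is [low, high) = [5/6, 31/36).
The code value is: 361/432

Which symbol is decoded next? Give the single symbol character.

Interval width = high − low = 31/36 − 5/6 = 1/36
Scaled code = (code − low) / width = (361/432 − 5/6) / 1/36 = 1/12
  b: [0/1, 1/6) ← scaled code falls here ✓
  f: [1/6, 2/3) 
  a: [2/3, 5/6) 
  e: [5/6, 1/1) 

Answer: b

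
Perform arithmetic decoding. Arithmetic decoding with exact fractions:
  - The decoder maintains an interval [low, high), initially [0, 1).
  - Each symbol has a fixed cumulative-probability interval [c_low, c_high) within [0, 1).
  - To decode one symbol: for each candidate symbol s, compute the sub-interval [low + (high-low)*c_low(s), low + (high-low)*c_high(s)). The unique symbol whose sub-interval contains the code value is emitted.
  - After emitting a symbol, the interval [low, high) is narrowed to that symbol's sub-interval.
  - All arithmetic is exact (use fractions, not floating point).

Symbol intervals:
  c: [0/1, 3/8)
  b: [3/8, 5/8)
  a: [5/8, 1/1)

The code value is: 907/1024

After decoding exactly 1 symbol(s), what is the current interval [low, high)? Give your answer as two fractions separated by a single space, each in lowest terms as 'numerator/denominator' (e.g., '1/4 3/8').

Step 1: interval [0/1, 1/1), width = 1/1 - 0/1 = 1/1
  'c': [0/1 + 1/1*0/1, 0/1 + 1/1*3/8) = [0/1, 3/8)
  'b': [0/1 + 1/1*3/8, 0/1 + 1/1*5/8) = [3/8, 5/8)
  'a': [0/1 + 1/1*5/8, 0/1 + 1/1*1/1) = [5/8, 1/1) <- contains code 907/1024
  emit 'a', narrow to [5/8, 1/1)

Answer: 5/8 1/1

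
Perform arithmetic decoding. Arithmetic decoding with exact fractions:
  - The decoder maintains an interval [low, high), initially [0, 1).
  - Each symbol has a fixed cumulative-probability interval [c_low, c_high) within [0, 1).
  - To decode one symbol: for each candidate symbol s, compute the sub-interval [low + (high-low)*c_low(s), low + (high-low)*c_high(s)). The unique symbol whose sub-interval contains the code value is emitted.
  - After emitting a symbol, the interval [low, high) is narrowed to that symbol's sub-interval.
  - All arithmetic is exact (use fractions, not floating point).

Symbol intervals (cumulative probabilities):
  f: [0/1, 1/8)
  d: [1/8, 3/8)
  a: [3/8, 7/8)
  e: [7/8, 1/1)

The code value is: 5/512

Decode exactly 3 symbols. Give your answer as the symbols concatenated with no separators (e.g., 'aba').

Step 1: interval [0/1, 1/1), width = 1/1 - 0/1 = 1/1
  'f': [0/1 + 1/1*0/1, 0/1 + 1/1*1/8) = [0/1, 1/8) <- contains code 5/512
  'd': [0/1 + 1/1*1/8, 0/1 + 1/1*3/8) = [1/8, 3/8)
  'a': [0/1 + 1/1*3/8, 0/1 + 1/1*7/8) = [3/8, 7/8)
  'e': [0/1 + 1/1*7/8, 0/1 + 1/1*1/1) = [7/8, 1/1)
  emit 'f', narrow to [0/1, 1/8)
Step 2: interval [0/1, 1/8), width = 1/8 - 0/1 = 1/8
  'f': [0/1 + 1/8*0/1, 0/1 + 1/8*1/8) = [0/1, 1/64) <- contains code 5/512
  'd': [0/1 + 1/8*1/8, 0/1 + 1/8*3/8) = [1/64, 3/64)
  'a': [0/1 + 1/8*3/8, 0/1 + 1/8*7/8) = [3/64, 7/64)
  'e': [0/1 + 1/8*7/8, 0/1 + 1/8*1/1) = [7/64, 1/8)
  emit 'f', narrow to [0/1, 1/64)
Step 3: interval [0/1, 1/64), width = 1/64 - 0/1 = 1/64
  'f': [0/1 + 1/64*0/1, 0/1 + 1/64*1/8) = [0/1, 1/512)
  'd': [0/1 + 1/64*1/8, 0/1 + 1/64*3/8) = [1/512, 3/512)
  'a': [0/1 + 1/64*3/8, 0/1 + 1/64*7/8) = [3/512, 7/512) <- contains code 5/512
  'e': [0/1 + 1/64*7/8, 0/1 + 1/64*1/1) = [7/512, 1/64)
  emit 'a', narrow to [3/512, 7/512)

Answer: ffa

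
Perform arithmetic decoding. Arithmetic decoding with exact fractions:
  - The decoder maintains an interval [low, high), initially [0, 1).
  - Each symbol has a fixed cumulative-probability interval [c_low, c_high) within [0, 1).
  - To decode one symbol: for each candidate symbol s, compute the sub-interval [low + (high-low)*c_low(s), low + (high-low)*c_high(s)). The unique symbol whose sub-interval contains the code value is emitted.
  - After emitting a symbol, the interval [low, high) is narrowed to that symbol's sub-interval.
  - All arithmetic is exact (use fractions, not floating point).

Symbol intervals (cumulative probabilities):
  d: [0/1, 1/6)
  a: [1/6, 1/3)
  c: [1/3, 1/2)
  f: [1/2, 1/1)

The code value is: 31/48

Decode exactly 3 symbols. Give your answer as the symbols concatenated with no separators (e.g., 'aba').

Answer: faf

Derivation:
Step 1: interval [0/1, 1/1), width = 1/1 - 0/1 = 1/1
  'd': [0/1 + 1/1*0/1, 0/1 + 1/1*1/6) = [0/1, 1/6)
  'a': [0/1 + 1/1*1/6, 0/1 + 1/1*1/3) = [1/6, 1/3)
  'c': [0/1 + 1/1*1/3, 0/1 + 1/1*1/2) = [1/3, 1/2)
  'f': [0/1 + 1/1*1/2, 0/1 + 1/1*1/1) = [1/2, 1/1) <- contains code 31/48
  emit 'f', narrow to [1/2, 1/1)
Step 2: interval [1/2, 1/1), width = 1/1 - 1/2 = 1/2
  'd': [1/2 + 1/2*0/1, 1/2 + 1/2*1/6) = [1/2, 7/12)
  'a': [1/2 + 1/2*1/6, 1/2 + 1/2*1/3) = [7/12, 2/3) <- contains code 31/48
  'c': [1/2 + 1/2*1/3, 1/2 + 1/2*1/2) = [2/3, 3/4)
  'f': [1/2 + 1/2*1/2, 1/2 + 1/2*1/1) = [3/4, 1/1)
  emit 'a', narrow to [7/12, 2/3)
Step 3: interval [7/12, 2/3), width = 2/3 - 7/12 = 1/12
  'd': [7/12 + 1/12*0/1, 7/12 + 1/12*1/6) = [7/12, 43/72)
  'a': [7/12 + 1/12*1/6, 7/12 + 1/12*1/3) = [43/72, 11/18)
  'c': [7/12 + 1/12*1/3, 7/12 + 1/12*1/2) = [11/18, 5/8)
  'f': [7/12 + 1/12*1/2, 7/12 + 1/12*1/1) = [5/8, 2/3) <- contains code 31/48
  emit 'f', narrow to [5/8, 2/3)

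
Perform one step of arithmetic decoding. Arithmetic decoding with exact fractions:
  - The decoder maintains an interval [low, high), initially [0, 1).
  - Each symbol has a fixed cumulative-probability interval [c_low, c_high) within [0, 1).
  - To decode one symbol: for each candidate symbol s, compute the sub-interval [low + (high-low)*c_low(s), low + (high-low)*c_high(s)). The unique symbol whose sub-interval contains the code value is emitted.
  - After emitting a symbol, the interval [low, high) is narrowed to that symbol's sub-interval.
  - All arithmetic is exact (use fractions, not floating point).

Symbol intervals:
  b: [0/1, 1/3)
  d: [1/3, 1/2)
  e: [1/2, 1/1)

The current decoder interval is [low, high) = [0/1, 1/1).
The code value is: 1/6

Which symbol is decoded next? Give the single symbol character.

Answer: b

Derivation:
Interval width = high − low = 1/1 − 0/1 = 1/1
Scaled code = (code − low) / width = (1/6 − 0/1) / 1/1 = 1/6
  b: [0/1, 1/3) ← scaled code falls here ✓
  d: [1/3, 1/2) 
  e: [1/2, 1/1) 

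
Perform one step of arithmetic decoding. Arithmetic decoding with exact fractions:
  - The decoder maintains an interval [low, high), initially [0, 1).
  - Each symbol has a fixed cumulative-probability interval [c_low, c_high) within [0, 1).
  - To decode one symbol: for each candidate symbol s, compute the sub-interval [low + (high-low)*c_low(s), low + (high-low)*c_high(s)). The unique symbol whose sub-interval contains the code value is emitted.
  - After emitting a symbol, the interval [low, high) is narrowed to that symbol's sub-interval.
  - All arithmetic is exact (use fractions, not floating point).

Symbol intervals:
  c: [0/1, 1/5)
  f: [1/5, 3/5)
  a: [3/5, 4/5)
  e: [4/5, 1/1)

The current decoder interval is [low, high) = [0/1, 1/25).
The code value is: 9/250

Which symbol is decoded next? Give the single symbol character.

Answer: e

Derivation:
Interval width = high − low = 1/25 − 0/1 = 1/25
Scaled code = (code − low) / width = (9/250 − 0/1) / 1/25 = 9/10
  c: [0/1, 1/5) 
  f: [1/5, 3/5) 
  a: [3/5, 4/5) 
  e: [4/5, 1/1) ← scaled code falls here ✓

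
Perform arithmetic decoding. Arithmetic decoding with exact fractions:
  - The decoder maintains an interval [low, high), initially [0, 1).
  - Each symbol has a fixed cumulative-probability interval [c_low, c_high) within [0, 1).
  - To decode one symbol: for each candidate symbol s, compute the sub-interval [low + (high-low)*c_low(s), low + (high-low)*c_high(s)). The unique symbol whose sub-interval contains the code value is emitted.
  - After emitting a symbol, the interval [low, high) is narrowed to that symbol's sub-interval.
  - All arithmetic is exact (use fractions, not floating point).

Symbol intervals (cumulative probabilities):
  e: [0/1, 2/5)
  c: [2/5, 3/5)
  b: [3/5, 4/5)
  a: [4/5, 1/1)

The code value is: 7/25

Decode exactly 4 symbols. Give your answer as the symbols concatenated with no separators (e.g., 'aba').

Step 1: interval [0/1, 1/1), width = 1/1 - 0/1 = 1/1
  'e': [0/1 + 1/1*0/1, 0/1 + 1/1*2/5) = [0/1, 2/5) <- contains code 7/25
  'c': [0/1 + 1/1*2/5, 0/1 + 1/1*3/5) = [2/5, 3/5)
  'b': [0/1 + 1/1*3/5, 0/1 + 1/1*4/5) = [3/5, 4/5)
  'a': [0/1 + 1/1*4/5, 0/1 + 1/1*1/1) = [4/5, 1/1)
  emit 'e', narrow to [0/1, 2/5)
Step 2: interval [0/1, 2/5), width = 2/5 - 0/1 = 2/5
  'e': [0/1 + 2/5*0/1, 0/1 + 2/5*2/5) = [0/1, 4/25)
  'c': [0/1 + 2/5*2/5, 0/1 + 2/5*3/5) = [4/25, 6/25)
  'b': [0/1 + 2/5*3/5, 0/1 + 2/5*4/5) = [6/25, 8/25) <- contains code 7/25
  'a': [0/1 + 2/5*4/5, 0/1 + 2/5*1/1) = [8/25, 2/5)
  emit 'b', narrow to [6/25, 8/25)
Step 3: interval [6/25, 8/25), width = 8/25 - 6/25 = 2/25
  'e': [6/25 + 2/25*0/1, 6/25 + 2/25*2/5) = [6/25, 34/125)
  'c': [6/25 + 2/25*2/5, 6/25 + 2/25*3/5) = [34/125, 36/125) <- contains code 7/25
  'b': [6/25 + 2/25*3/5, 6/25 + 2/25*4/5) = [36/125, 38/125)
  'a': [6/25 + 2/25*4/5, 6/25 + 2/25*1/1) = [38/125, 8/25)
  emit 'c', narrow to [34/125, 36/125)
Step 4: interval [34/125, 36/125), width = 36/125 - 34/125 = 2/125
  'e': [34/125 + 2/125*0/1, 34/125 + 2/125*2/5) = [34/125, 174/625)
  'c': [34/125 + 2/125*2/5, 34/125 + 2/125*3/5) = [174/625, 176/625) <- contains code 7/25
  'b': [34/125 + 2/125*3/5, 34/125 + 2/125*4/5) = [176/625, 178/625)
  'a': [34/125 + 2/125*4/5, 34/125 + 2/125*1/1) = [178/625, 36/125)
  emit 'c', narrow to [174/625, 176/625)

Answer: ebcc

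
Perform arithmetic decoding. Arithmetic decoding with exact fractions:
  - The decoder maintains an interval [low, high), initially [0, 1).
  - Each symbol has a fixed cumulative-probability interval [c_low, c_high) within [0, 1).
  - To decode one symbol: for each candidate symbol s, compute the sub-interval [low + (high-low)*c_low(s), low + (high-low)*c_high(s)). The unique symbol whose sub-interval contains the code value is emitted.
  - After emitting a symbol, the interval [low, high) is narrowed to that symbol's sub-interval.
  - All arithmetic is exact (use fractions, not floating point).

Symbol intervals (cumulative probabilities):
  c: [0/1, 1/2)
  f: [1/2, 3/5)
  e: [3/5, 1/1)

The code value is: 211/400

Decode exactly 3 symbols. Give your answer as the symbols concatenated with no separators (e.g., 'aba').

Step 1: interval [0/1, 1/1), width = 1/1 - 0/1 = 1/1
  'c': [0/1 + 1/1*0/1, 0/1 + 1/1*1/2) = [0/1, 1/2)
  'f': [0/1 + 1/1*1/2, 0/1 + 1/1*3/5) = [1/2, 3/5) <- contains code 211/400
  'e': [0/1 + 1/1*3/5, 0/1 + 1/1*1/1) = [3/5, 1/1)
  emit 'f', narrow to [1/2, 3/5)
Step 2: interval [1/2, 3/5), width = 3/5 - 1/2 = 1/10
  'c': [1/2 + 1/10*0/1, 1/2 + 1/10*1/2) = [1/2, 11/20) <- contains code 211/400
  'f': [1/2 + 1/10*1/2, 1/2 + 1/10*3/5) = [11/20, 14/25)
  'e': [1/2 + 1/10*3/5, 1/2 + 1/10*1/1) = [14/25, 3/5)
  emit 'c', narrow to [1/2, 11/20)
Step 3: interval [1/2, 11/20), width = 11/20 - 1/2 = 1/20
  'c': [1/2 + 1/20*0/1, 1/2 + 1/20*1/2) = [1/2, 21/40)
  'f': [1/2 + 1/20*1/2, 1/2 + 1/20*3/5) = [21/40, 53/100) <- contains code 211/400
  'e': [1/2 + 1/20*3/5, 1/2 + 1/20*1/1) = [53/100, 11/20)
  emit 'f', narrow to [21/40, 53/100)

Answer: fcf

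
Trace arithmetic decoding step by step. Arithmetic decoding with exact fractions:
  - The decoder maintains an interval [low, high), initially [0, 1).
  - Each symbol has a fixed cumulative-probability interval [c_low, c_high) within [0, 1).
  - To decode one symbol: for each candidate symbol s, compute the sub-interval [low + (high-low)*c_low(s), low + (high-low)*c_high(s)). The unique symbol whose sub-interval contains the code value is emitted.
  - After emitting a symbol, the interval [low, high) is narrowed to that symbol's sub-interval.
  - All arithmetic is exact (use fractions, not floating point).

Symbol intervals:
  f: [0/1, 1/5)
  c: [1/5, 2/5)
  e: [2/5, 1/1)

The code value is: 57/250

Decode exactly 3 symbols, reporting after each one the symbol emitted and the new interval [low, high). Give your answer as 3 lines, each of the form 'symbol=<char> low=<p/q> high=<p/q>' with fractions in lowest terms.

Answer: symbol=c low=1/5 high=2/5
symbol=f low=1/5 high=6/25
symbol=e low=27/125 high=6/25

Derivation:
Step 1: interval [0/1, 1/1), width = 1/1 - 0/1 = 1/1
  'f': [0/1 + 1/1*0/1, 0/1 + 1/1*1/5) = [0/1, 1/5)
  'c': [0/1 + 1/1*1/5, 0/1 + 1/1*2/5) = [1/5, 2/5) <- contains code 57/250
  'e': [0/1 + 1/1*2/5, 0/1 + 1/1*1/1) = [2/5, 1/1)
  emit 'c', narrow to [1/5, 2/5)
Step 2: interval [1/5, 2/5), width = 2/5 - 1/5 = 1/5
  'f': [1/5 + 1/5*0/1, 1/5 + 1/5*1/5) = [1/5, 6/25) <- contains code 57/250
  'c': [1/5 + 1/5*1/5, 1/5 + 1/5*2/5) = [6/25, 7/25)
  'e': [1/5 + 1/5*2/5, 1/5 + 1/5*1/1) = [7/25, 2/5)
  emit 'f', narrow to [1/5, 6/25)
Step 3: interval [1/5, 6/25), width = 6/25 - 1/5 = 1/25
  'f': [1/5 + 1/25*0/1, 1/5 + 1/25*1/5) = [1/5, 26/125)
  'c': [1/5 + 1/25*1/5, 1/5 + 1/25*2/5) = [26/125, 27/125)
  'e': [1/5 + 1/25*2/5, 1/5 + 1/25*1/1) = [27/125, 6/25) <- contains code 57/250
  emit 'e', narrow to [27/125, 6/25)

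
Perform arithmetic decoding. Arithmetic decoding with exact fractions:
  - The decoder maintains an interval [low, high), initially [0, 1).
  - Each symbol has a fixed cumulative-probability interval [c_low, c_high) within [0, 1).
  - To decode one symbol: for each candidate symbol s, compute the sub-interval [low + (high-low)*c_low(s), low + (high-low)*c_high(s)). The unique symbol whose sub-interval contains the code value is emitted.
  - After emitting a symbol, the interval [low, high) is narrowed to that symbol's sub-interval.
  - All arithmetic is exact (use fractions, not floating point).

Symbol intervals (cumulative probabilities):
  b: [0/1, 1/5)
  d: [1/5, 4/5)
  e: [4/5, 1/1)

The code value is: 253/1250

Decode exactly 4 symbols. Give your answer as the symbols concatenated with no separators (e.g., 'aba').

Answer: dbbb

Derivation:
Step 1: interval [0/1, 1/1), width = 1/1 - 0/1 = 1/1
  'b': [0/1 + 1/1*0/1, 0/1 + 1/1*1/5) = [0/1, 1/5)
  'd': [0/1 + 1/1*1/5, 0/1 + 1/1*4/5) = [1/5, 4/5) <- contains code 253/1250
  'e': [0/1 + 1/1*4/5, 0/1 + 1/1*1/1) = [4/5, 1/1)
  emit 'd', narrow to [1/5, 4/5)
Step 2: interval [1/5, 4/5), width = 4/5 - 1/5 = 3/5
  'b': [1/5 + 3/5*0/1, 1/5 + 3/5*1/5) = [1/5, 8/25) <- contains code 253/1250
  'd': [1/5 + 3/5*1/5, 1/5 + 3/5*4/5) = [8/25, 17/25)
  'e': [1/5 + 3/5*4/5, 1/5 + 3/5*1/1) = [17/25, 4/5)
  emit 'b', narrow to [1/5, 8/25)
Step 3: interval [1/5, 8/25), width = 8/25 - 1/5 = 3/25
  'b': [1/5 + 3/25*0/1, 1/5 + 3/25*1/5) = [1/5, 28/125) <- contains code 253/1250
  'd': [1/5 + 3/25*1/5, 1/5 + 3/25*4/5) = [28/125, 37/125)
  'e': [1/5 + 3/25*4/5, 1/5 + 3/25*1/1) = [37/125, 8/25)
  emit 'b', narrow to [1/5, 28/125)
Step 4: interval [1/5, 28/125), width = 28/125 - 1/5 = 3/125
  'b': [1/5 + 3/125*0/1, 1/5 + 3/125*1/5) = [1/5, 128/625) <- contains code 253/1250
  'd': [1/5 + 3/125*1/5, 1/5 + 3/125*4/5) = [128/625, 137/625)
  'e': [1/5 + 3/125*4/5, 1/5 + 3/125*1/1) = [137/625, 28/125)
  emit 'b', narrow to [1/5, 128/625)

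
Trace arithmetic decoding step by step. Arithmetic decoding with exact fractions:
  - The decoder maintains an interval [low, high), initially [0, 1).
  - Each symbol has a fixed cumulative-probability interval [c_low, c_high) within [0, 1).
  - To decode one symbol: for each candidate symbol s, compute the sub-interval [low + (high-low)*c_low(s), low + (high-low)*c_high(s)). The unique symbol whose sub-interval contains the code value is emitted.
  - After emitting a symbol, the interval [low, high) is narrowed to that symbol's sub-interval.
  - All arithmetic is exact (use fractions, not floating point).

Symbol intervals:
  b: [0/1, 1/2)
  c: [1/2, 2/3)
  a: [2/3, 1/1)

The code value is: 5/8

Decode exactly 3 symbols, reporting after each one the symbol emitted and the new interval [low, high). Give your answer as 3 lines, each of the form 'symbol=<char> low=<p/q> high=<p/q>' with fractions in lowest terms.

Answer: symbol=c low=1/2 high=2/3
symbol=a low=11/18 high=2/3
symbol=b low=11/18 high=23/36

Derivation:
Step 1: interval [0/1, 1/1), width = 1/1 - 0/1 = 1/1
  'b': [0/1 + 1/1*0/1, 0/1 + 1/1*1/2) = [0/1, 1/2)
  'c': [0/1 + 1/1*1/2, 0/1 + 1/1*2/3) = [1/2, 2/3) <- contains code 5/8
  'a': [0/1 + 1/1*2/3, 0/1 + 1/1*1/1) = [2/3, 1/1)
  emit 'c', narrow to [1/2, 2/3)
Step 2: interval [1/2, 2/3), width = 2/3 - 1/2 = 1/6
  'b': [1/2 + 1/6*0/1, 1/2 + 1/6*1/2) = [1/2, 7/12)
  'c': [1/2 + 1/6*1/2, 1/2 + 1/6*2/3) = [7/12, 11/18)
  'a': [1/2 + 1/6*2/3, 1/2 + 1/6*1/1) = [11/18, 2/3) <- contains code 5/8
  emit 'a', narrow to [11/18, 2/3)
Step 3: interval [11/18, 2/3), width = 2/3 - 11/18 = 1/18
  'b': [11/18 + 1/18*0/1, 11/18 + 1/18*1/2) = [11/18, 23/36) <- contains code 5/8
  'c': [11/18 + 1/18*1/2, 11/18 + 1/18*2/3) = [23/36, 35/54)
  'a': [11/18 + 1/18*2/3, 11/18 + 1/18*1/1) = [35/54, 2/3)
  emit 'b', narrow to [11/18, 23/36)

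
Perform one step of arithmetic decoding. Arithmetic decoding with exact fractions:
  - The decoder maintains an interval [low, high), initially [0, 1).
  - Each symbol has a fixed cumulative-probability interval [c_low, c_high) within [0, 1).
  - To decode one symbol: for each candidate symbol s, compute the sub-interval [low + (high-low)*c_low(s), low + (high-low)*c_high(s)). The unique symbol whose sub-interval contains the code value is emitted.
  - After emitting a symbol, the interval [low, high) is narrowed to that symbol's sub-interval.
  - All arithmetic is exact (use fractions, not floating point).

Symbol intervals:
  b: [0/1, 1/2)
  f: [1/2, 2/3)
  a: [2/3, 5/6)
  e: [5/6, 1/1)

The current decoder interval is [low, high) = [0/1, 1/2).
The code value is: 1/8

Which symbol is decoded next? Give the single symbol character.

Answer: b

Derivation:
Interval width = high − low = 1/2 − 0/1 = 1/2
Scaled code = (code − low) / width = (1/8 − 0/1) / 1/2 = 1/4
  b: [0/1, 1/2) ← scaled code falls here ✓
  f: [1/2, 2/3) 
  a: [2/3, 5/6) 
  e: [5/6, 1/1) 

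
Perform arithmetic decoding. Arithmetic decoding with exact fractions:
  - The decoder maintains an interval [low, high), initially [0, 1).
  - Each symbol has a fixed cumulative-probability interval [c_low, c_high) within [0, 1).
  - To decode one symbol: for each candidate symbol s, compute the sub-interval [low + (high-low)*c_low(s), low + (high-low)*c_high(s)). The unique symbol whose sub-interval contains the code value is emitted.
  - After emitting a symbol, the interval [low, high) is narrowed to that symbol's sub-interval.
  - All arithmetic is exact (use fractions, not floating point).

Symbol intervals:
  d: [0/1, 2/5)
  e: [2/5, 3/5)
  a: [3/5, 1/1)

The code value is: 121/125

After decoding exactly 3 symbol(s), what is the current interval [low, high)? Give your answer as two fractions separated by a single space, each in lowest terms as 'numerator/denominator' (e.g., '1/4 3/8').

Step 1: interval [0/1, 1/1), width = 1/1 - 0/1 = 1/1
  'd': [0/1 + 1/1*0/1, 0/1 + 1/1*2/5) = [0/1, 2/5)
  'e': [0/1 + 1/1*2/5, 0/1 + 1/1*3/5) = [2/5, 3/5)
  'a': [0/1 + 1/1*3/5, 0/1 + 1/1*1/1) = [3/5, 1/1) <- contains code 121/125
  emit 'a', narrow to [3/5, 1/1)
Step 2: interval [3/5, 1/1), width = 1/1 - 3/5 = 2/5
  'd': [3/5 + 2/5*0/1, 3/5 + 2/5*2/5) = [3/5, 19/25)
  'e': [3/5 + 2/5*2/5, 3/5 + 2/5*3/5) = [19/25, 21/25)
  'a': [3/5 + 2/5*3/5, 3/5 + 2/5*1/1) = [21/25, 1/1) <- contains code 121/125
  emit 'a', narrow to [21/25, 1/1)
Step 3: interval [21/25, 1/1), width = 1/1 - 21/25 = 4/25
  'd': [21/25 + 4/25*0/1, 21/25 + 4/25*2/5) = [21/25, 113/125)
  'e': [21/25 + 4/25*2/5, 21/25 + 4/25*3/5) = [113/125, 117/125)
  'a': [21/25 + 4/25*3/5, 21/25 + 4/25*1/1) = [117/125, 1/1) <- contains code 121/125
  emit 'a', narrow to [117/125, 1/1)

Answer: 117/125 1/1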